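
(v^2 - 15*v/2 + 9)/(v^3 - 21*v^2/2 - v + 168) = (2*v - 3)/(2*v^2 - 9*v - 56)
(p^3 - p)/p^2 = p - 1/p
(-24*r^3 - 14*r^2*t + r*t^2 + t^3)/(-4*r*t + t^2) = 6*r^2/t + 5*r + t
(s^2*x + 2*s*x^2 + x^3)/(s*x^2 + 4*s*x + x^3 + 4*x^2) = (s + x)/(x + 4)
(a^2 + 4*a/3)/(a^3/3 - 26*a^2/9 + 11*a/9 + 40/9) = 3*a*(3*a + 4)/(3*a^3 - 26*a^2 + 11*a + 40)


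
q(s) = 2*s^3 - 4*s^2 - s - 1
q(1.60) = -4.65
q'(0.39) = -3.21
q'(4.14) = 68.72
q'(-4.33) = 146.13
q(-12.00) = -4021.00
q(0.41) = -1.94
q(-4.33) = -234.03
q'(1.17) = -2.15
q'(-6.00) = 263.00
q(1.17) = -4.44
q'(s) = 6*s^2 - 8*s - 1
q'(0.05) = -1.38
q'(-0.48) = 4.22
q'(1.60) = 1.56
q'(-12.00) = 959.00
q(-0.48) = -1.66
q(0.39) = -1.88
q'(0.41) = -3.27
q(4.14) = 68.22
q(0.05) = -1.06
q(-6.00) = -571.00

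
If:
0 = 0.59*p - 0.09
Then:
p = 0.15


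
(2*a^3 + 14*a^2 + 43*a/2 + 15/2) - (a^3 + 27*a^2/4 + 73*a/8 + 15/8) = a^3 + 29*a^2/4 + 99*a/8 + 45/8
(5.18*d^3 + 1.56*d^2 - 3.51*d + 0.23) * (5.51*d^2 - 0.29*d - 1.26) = 28.5418*d^5 + 7.0934*d^4 - 26.3193*d^3 + 0.3196*d^2 + 4.3559*d - 0.2898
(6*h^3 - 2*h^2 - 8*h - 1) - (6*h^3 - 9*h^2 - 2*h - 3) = 7*h^2 - 6*h + 2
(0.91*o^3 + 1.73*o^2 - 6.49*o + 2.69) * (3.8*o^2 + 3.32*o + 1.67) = 3.458*o^5 + 9.5952*o^4 - 17.3987*o^3 - 8.4357*o^2 - 1.9075*o + 4.4923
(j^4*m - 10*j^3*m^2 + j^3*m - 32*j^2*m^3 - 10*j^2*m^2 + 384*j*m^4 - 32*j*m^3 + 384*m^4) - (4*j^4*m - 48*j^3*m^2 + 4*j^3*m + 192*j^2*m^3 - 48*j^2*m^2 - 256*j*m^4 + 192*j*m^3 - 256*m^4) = -3*j^4*m + 38*j^3*m^2 - 3*j^3*m - 224*j^2*m^3 + 38*j^2*m^2 + 640*j*m^4 - 224*j*m^3 + 640*m^4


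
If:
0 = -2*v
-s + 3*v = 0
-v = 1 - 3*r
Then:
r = 1/3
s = 0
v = 0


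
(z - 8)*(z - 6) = z^2 - 14*z + 48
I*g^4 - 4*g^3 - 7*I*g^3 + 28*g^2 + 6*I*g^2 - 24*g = g*(g - 6)*(g + 4*I)*(I*g - I)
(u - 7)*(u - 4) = u^2 - 11*u + 28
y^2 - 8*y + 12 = (y - 6)*(y - 2)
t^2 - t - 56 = (t - 8)*(t + 7)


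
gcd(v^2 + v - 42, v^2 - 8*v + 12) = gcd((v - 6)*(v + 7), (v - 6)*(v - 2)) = v - 6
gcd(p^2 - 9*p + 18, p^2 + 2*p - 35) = 1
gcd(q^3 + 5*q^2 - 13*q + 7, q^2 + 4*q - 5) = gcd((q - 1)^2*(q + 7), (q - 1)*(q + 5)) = q - 1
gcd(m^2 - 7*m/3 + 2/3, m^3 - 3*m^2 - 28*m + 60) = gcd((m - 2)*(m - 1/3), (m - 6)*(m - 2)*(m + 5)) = m - 2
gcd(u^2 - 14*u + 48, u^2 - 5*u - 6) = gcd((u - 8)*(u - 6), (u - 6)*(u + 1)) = u - 6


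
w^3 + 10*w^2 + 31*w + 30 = (w + 2)*(w + 3)*(w + 5)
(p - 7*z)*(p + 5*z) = p^2 - 2*p*z - 35*z^2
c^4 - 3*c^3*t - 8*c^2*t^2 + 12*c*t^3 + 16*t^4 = (c - 4*t)*(c - 2*t)*(c + t)*(c + 2*t)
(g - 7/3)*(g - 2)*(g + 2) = g^3 - 7*g^2/3 - 4*g + 28/3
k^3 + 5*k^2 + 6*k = k*(k + 2)*(k + 3)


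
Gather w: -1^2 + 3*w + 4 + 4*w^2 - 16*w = 4*w^2 - 13*w + 3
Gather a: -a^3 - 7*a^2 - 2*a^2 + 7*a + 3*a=-a^3 - 9*a^2 + 10*a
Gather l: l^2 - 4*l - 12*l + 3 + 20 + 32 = l^2 - 16*l + 55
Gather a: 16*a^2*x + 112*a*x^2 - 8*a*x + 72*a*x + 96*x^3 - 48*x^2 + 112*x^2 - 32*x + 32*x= 16*a^2*x + a*(112*x^2 + 64*x) + 96*x^3 + 64*x^2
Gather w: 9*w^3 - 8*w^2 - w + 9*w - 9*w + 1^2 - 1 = 9*w^3 - 8*w^2 - w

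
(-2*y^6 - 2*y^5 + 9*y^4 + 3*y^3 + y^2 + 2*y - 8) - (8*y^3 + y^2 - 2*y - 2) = -2*y^6 - 2*y^5 + 9*y^4 - 5*y^3 + 4*y - 6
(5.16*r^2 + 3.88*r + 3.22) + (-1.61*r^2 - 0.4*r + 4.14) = 3.55*r^2 + 3.48*r + 7.36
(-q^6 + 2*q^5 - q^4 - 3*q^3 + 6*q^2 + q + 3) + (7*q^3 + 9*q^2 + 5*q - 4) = -q^6 + 2*q^5 - q^4 + 4*q^3 + 15*q^2 + 6*q - 1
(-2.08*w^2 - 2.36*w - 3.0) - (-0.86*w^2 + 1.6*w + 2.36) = -1.22*w^2 - 3.96*w - 5.36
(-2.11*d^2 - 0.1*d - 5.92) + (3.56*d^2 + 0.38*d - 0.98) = 1.45*d^2 + 0.28*d - 6.9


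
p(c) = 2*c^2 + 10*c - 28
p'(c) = 4*c + 10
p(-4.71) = -30.73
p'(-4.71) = -8.84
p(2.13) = 2.37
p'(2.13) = 18.52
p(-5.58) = -21.53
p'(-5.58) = -12.32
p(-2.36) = -40.46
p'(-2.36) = 0.56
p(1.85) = -2.66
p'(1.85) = 17.40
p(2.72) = 14.00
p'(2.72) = 20.88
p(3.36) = 28.18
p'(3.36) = 23.44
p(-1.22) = -37.22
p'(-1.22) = 5.12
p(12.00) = 380.00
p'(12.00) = 58.00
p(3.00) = 20.00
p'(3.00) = 22.00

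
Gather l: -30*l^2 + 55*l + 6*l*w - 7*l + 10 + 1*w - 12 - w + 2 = -30*l^2 + l*(6*w + 48)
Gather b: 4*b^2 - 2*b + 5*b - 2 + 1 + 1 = 4*b^2 + 3*b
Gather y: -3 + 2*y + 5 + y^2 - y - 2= y^2 + y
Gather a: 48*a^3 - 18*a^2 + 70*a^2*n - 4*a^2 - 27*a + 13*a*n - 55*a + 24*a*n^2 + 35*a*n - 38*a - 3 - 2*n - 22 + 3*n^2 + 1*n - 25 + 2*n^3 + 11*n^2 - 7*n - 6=48*a^3 + a^2*(70*n - 22) + a*(24*n^2 + 48*n - 120) + 2*n^3 + 14*n^2 - 8*n - 56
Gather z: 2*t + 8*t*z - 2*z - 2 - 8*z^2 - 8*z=2*t - 8*z^2 + z*(8*t - 10) - 2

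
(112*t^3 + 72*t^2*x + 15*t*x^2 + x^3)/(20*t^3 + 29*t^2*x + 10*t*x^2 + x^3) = (28*t^2 + 11*t*x + x^2)/(5*t^2 + 6*t*x + x^2)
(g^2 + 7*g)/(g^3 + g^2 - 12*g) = (g + 7)/(g^2 + g - 12)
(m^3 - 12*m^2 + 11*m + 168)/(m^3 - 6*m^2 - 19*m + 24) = (m - 7)/(m - 1)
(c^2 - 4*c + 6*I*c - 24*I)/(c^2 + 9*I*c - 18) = (c - 4)/(c + 3*I)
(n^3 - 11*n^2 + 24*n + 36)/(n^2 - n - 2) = (n^2 - 12*n + 36)/(n - 2)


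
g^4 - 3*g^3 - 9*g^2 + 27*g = g*(g - 3)^2*(g + 3)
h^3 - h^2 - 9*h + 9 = (h - 3)*(h - 1)*(h + 3)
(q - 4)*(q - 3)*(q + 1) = q^3 - 6*q^2 + 5*q + 12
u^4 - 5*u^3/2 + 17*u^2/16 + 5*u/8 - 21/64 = (u - 7/4)*(u - 3/4)*(u - 1/2)*(u + 1/2)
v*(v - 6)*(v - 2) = v^3 - 8*v^2 + 12*v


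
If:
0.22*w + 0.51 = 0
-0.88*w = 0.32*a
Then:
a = 6.38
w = -2.32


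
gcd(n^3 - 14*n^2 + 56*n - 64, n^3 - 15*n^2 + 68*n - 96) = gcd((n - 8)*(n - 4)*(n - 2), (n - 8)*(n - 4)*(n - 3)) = n^2 - 12*n + 32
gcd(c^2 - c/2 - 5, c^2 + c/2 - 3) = c + 2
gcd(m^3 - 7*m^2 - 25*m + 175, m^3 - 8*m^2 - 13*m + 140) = m^2 - 12*m + 35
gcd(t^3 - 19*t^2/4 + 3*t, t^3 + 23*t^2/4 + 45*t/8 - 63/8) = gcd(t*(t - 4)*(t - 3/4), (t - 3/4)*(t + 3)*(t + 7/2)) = t - 3/4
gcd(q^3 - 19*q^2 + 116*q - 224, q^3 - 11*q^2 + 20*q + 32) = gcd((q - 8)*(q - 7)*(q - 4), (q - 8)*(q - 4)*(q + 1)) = q^2 - 12*q + 32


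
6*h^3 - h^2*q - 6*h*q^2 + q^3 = (-6*h + q)*(-h + q)*(h + q)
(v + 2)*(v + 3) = v^2 + 5*v + 6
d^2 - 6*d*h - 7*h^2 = (d - 7*h)*(d + h)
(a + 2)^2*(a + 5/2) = a^3 + 13*a^2/2 + 14*a + 10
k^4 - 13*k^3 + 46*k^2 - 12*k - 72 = (k - 6)^2*(k - 2)*(k + 1)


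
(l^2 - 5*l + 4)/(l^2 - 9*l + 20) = (l - 1)/(l - 5)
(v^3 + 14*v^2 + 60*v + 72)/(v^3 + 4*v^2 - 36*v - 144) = (v^2 + 8*v + 12)/(v^2 - 2*v - 24)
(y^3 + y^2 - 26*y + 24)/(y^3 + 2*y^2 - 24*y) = (y - 1)/y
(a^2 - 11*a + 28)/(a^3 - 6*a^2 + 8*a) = (a - 7)/(a*(a - 2))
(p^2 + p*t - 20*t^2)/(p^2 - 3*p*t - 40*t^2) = (p - 4*t)/(p - 8*t)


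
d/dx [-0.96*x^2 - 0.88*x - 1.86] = -1.92*x - 0.88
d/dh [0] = 0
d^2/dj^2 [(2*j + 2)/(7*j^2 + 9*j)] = 4*(49*j^3 + 147*j^2 + 189*j + 81)/(j^3*(343*j^3 + 1323*j^2 + 1701*j + 729))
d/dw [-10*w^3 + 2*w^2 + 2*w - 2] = -30*w^2 + 4*w + 2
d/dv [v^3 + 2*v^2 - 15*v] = 3*v^2 + 4*v - 15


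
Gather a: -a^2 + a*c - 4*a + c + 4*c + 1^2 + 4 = -a^2 + a*(c - 4) + 5*c + 5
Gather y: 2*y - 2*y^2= -2*y^2 + 2*y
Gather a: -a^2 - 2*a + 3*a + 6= -a^2 + a + 6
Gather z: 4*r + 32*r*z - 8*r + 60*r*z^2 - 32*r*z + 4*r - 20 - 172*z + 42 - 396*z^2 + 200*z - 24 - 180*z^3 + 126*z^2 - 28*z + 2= -180*z^3 + z^2*(60*r - 270)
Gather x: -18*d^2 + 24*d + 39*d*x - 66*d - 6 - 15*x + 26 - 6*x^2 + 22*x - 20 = -18*d^2 - 42*d - 6*x^2 + x*(39*d + 7)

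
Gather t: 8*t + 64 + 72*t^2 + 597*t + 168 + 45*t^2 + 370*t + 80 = 117*t^2 + 975*t + 312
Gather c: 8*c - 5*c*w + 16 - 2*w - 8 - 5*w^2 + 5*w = c*(8 - 5*w) - 5*w^2 + 3*w + 8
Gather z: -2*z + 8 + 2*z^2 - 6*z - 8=2*z^2 - 8*z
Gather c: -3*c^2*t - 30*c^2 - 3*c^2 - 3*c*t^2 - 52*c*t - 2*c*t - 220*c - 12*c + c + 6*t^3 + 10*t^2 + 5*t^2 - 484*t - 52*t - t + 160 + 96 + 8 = c^2*(-3*t - 33) + c*(-3*t^2 - 54*t - 231) + 6*t^3 + 15*t^2 - 537*t + 264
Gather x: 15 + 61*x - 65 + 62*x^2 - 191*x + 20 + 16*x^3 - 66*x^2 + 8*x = 16*x^3 - 4*x^2 - 122*x - 30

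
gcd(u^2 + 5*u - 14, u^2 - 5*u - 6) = 1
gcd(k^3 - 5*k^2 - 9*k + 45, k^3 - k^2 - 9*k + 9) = k^2 - 9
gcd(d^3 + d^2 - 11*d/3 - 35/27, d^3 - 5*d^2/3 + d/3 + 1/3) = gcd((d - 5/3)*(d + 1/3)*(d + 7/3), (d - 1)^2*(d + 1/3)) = d + 1/3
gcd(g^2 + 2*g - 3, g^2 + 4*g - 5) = g - 1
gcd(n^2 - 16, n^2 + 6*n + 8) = n + 4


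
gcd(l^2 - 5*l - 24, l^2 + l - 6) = l + 3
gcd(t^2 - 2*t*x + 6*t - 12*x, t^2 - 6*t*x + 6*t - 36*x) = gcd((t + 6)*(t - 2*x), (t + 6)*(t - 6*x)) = t + 6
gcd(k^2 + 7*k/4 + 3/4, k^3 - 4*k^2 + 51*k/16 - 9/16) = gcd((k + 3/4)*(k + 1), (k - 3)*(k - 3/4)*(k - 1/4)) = 1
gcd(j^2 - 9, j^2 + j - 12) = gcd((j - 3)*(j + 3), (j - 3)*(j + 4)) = j - 3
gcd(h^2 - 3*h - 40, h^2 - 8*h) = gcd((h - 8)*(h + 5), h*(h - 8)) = h - 8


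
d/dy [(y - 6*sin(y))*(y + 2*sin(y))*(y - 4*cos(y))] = -4*sqrt(2)*y^2*cos(y + pi/4) + 3*y^2 - 12*y*sin(2*y) - 8*sqrt(2)*y*sin(y + pi/4) + 16*y*cos(2*y) - 12*sin(y) + 8*sin(2*y) + 36*sin(3*y) + 6*cos(2*y) - 6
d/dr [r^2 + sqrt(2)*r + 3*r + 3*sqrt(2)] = 2*r + sqrt(2) + 3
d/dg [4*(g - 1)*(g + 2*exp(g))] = 8*g*exp(g) + 8*g - 4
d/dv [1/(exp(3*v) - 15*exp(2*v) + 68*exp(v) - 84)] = (-3*exp(2*v) + 30*exp(v) - 68)*exp(v)/(exp(3*v) - 15*exp(2*v) + 68*exp(v) - 84)^2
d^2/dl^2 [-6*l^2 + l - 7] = -12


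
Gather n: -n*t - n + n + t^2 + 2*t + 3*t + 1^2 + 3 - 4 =-n*t + t^2 + 5*t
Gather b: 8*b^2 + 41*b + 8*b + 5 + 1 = 8*b^2 + 49*b + 6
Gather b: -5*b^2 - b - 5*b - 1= -5*b^2 - 6*b - 1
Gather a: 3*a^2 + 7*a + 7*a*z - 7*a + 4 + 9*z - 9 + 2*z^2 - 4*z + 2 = 3*a^2 + 7*a*z + 2*z^2 + 5*z - 3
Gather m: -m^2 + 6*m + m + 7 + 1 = -m^2 + 7*m + 8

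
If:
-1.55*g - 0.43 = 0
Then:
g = -0.28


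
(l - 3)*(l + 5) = l^2 + 2*l - 15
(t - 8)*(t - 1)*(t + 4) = t^3 - 5*t^2 - 28*t + 32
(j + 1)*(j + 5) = j^2 + 6*j + 5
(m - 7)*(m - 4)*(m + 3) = m^3 - 8*m^2 - 5*m + 84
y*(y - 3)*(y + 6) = y^3 + 3*y^2 - 18*y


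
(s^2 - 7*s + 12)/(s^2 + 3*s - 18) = (s - 4)/(s + 6)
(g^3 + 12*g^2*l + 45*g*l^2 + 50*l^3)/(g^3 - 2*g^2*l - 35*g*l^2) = (g^2 + 7*g*l + 10*l^2)/(g*(g - 7*l))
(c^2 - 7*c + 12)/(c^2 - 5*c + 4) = (c - 3)/(c - 1)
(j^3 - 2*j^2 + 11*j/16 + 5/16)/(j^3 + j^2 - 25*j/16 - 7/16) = (4*j - 5)/(4*j + 7)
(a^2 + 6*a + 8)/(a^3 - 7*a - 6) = (a + 4)/(a^2 - 2*a - 3)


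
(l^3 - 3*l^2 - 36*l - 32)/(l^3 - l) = (l^2 - 4*l - 32)/(l*(l - 1))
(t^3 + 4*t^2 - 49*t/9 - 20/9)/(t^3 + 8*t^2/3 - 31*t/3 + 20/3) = (t + 1/3)/(t - 1)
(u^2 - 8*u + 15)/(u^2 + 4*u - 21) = (u - 5)/(u + 7)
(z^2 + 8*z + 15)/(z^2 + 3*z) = (z + 5)/z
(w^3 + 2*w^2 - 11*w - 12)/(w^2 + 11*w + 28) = (w^2 - 2*w - 3)/(w + 7)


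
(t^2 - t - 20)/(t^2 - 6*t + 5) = (t + 4)/(t - 1)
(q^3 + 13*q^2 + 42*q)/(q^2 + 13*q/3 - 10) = 3*q*(q + 7)/(3*q - 5)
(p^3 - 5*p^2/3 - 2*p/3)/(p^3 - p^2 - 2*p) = (p + 1/3)/(p + 1)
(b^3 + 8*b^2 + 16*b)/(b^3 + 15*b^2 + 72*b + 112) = b/(b + 7)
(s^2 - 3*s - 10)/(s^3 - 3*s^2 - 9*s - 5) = (s + 2)/(s^2 + 2*s + 1)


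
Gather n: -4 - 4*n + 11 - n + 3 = 10 - 5*n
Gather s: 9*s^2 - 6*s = 9*s^2 - 6*s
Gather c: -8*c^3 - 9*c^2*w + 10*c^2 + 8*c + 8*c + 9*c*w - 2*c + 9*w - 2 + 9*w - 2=-8*c^3 + c^2*(10 - 9*w) + c*(9*w + 14) + 18*w - 4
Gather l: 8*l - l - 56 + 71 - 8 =7*l + 7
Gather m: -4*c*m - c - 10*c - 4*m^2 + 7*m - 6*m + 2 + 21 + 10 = -11*c - 4*m^2 + m*(1 - 4*c) + 33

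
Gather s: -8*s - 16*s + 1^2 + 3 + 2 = 6 - 24*s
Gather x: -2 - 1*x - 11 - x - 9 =-2*x - 22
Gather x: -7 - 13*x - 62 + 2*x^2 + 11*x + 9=2*x^2 - 2*x - 60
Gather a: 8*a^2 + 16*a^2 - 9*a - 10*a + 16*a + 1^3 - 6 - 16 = 24*a^2 - 3*a - 21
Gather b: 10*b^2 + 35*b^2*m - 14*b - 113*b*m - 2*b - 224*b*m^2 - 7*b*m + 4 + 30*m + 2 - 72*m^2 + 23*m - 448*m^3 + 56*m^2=b^2*(35*m + 10) + b*(-224*m^2 - 120*m - 16) - 448*m^3 - 16*m^2 + 53*m + 6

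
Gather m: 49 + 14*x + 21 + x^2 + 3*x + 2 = x^2 + 17*x + 72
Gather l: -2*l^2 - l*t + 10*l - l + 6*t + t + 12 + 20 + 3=-2*l^2 + l*(9 - t) + 7*t + 35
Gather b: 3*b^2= 3*b^2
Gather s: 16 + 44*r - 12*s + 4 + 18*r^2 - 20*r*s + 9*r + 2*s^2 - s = 18*r^2 + 53*r + 2*s^2 + s*(-20*r - 13) + 20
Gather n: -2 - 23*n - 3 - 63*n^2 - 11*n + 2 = -63*n^2 - 34*n - 3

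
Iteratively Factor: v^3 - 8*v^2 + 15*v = (v)*(v^2 - 8*v + 15) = v*(v - 5)*(v - 3)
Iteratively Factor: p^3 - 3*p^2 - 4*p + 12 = (p - 2)*(p^2 - p - 6) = (p - 3)*(p - 2)*(p + 2)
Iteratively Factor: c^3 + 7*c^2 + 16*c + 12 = (c + 2)*(c^2 + 5*c + 6) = (c + 2)*(c + 3)*(c + 2)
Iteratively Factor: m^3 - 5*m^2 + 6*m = (m - 2)*(m^2 - 3*m) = (m - 3)*(m - 2)*(m)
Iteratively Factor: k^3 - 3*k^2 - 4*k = (k)*(k^2 - 3*k - 4) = k*(k + 1)*(k - 4)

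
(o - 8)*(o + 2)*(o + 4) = o^3 - 2*o^2 - 40*o - 64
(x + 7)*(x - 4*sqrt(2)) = x^2 - 4*sqrt(2)*x + 7*x - 28*sqrt(2)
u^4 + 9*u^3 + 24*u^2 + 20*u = u*(u + 2)^2*(u + 5)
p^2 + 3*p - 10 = (p - 2)*(p + 5)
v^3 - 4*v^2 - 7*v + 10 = (v - 5)*(v - 1)*(v + 2)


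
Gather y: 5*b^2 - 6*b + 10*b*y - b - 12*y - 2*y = 5*b^2 - 7*b + y*(10*b - 14)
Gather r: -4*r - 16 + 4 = -4*r - 12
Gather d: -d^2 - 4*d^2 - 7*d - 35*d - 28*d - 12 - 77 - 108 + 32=-5*d^2 - 70*d - 165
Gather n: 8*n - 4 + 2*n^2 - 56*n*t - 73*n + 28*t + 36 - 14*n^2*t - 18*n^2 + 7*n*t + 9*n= n^2*(-14*t - 16) + n*(-49*t - 56) + 28*t + 32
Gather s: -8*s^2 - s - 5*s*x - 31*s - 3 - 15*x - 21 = -8*s^2 + s*(-5*x - 32) - 15*x - 24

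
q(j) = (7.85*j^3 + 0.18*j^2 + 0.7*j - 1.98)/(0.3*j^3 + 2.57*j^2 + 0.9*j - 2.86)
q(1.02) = 6.91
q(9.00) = 13.29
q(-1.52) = -46.02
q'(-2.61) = 4.29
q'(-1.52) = -255.81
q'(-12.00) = 14.63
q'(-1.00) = -31.60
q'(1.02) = -22.20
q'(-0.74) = -8.63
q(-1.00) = 6.95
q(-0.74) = 2.49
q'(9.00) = 0.73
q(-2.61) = -20.41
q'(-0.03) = -0.07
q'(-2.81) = 5.79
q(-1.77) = -23.87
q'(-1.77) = -28.18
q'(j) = (-0.9*j^2 - 5.14*j - 0.9)*(7.85*j^3 + 0.18*j^2 + 0.7*j - 1.98)/(0.3*j^3 + 2.57*j^2 + 0.9*j - 2.86)^2 + (23.55*j^2 + 0.36*j + 0.7)/(0.3*j^3 + 2.57*j^2 + 0.9*j - 2.86) = (20.1205*j^4 + 13.71*j^3 - 67.208*j^2 + 9.1476*j - 0.22)/(0.09*j^6 + 1.542*j^5 + 7.1449*j^4 + 2.91*j^3 - 13.8904*j^2 - 5.148*j + 8.1796)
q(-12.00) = 83.65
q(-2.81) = -21.42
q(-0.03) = 0.69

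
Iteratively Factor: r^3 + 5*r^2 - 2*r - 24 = (r + 3)*(r^2 + 2*r - 8) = (r + 3)*(r + 4)*(r - 2)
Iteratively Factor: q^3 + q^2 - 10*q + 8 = (q + 4)*(q^2 - 3*q + 2) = (q - 1)*(q + 4)*(q - 2)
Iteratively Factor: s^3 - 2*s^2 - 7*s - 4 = (s + 1)*(s^2 - 3*s - 4) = (s + 1)^2*(s - 4)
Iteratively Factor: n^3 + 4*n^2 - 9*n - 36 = (n + 3)*(n^2 + n - 12) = (n + 3)*(n + 4)*(n - 3)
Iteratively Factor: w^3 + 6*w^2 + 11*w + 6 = (w + 1)*(w^2 + 5*w + 6) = (w + 1)*(w + 2)*(w + 3)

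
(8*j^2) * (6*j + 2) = 48*j^3 + 16*j^2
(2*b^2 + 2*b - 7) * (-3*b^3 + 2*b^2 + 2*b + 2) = -6*b^5 - 2*b^4 + 29*b^3 - 6*b^2 - 10*b - 14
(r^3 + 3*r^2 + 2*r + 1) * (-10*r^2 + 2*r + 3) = -10*r^5 - 28*r^4 - 11*r^3 + 3*r^2 + 8*r + 3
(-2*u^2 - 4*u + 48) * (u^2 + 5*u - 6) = -2*u^4 - 14*u^3 + 40*u^2 + 264*u - 288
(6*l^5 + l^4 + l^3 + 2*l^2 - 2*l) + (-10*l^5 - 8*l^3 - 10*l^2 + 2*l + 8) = -4*l^5 + l^4 - 7*l^3 - 8*l^2 + 8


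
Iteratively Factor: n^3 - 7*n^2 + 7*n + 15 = (n - 5)*(n^2 - 2*n - 3) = (n - 5)*(n - 3)*(n + 1)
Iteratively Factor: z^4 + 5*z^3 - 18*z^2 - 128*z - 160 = (z - 5)*(z^3 + 10*z^2 + 32*z + 32) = (z - 5)*(z + 4)*(z^2 + 6*z + 8) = (z - 5)*(z + 2)*(z + 4)*(z + 4)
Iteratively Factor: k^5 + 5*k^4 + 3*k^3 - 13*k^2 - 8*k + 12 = (k + 2)*(k^4 + 3*k^3 - 3*k^2 - 7*k + 6) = (k - 1)*(k + 2)*(k^3 + 4*k^2 + k - 6) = (k - 1)^2*(k + 2)*(k^2 + 5*k + 6) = (k - 1)^2*(k + 2)*(k + 3)*(k + 2)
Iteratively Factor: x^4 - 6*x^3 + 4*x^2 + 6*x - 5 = (x - 1)*(x^3 - 5*x^2 - x + 5) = (x - 1)^2*(x^2 - 4*x - 5) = (x - 1)^2*(x + 1)*(x - 5)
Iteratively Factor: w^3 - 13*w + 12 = (w - 3)*(w^2 + 3*w - 4) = (w - 3)*(w + 4)*(w - 1)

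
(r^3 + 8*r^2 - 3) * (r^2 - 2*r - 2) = r^5 + 6*r^4 - 18*r^3 - 19*r^2 + 6*r + 6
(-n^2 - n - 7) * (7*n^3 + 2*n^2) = -7*n^5 - 9*n^4 - 51*n^3 - 14*n^2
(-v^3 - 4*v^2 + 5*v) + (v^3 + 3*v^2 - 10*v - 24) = -v^2 - 5*v - 24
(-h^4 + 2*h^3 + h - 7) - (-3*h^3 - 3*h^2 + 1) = -h^4 + 5*h^3 + 3*h^2 + h - 8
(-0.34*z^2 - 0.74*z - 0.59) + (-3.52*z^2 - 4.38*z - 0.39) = -3.86*z^2 - 5.12*z - 0.98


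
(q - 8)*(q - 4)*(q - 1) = q^3 - 13*q^2 + 44*q - 32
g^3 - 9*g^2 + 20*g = g*(g - 5)*(g - 4)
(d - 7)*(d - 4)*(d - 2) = d^3 - 13*d^2 + 50*d - 56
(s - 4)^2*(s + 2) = s^3 - 6*s^2 + 32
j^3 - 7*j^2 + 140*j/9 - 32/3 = (j - 3)*(j - 8/3)*(j - 4/3)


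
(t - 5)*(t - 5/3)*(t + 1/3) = t^3 - 19*t^2/3 + 55*t/9 + 25/9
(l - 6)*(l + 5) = l^2 - l - 30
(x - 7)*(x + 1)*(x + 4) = x^3 - 2*x^2 - 31*x - 28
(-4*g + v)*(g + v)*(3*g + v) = -12*g^3 - 13*g^2*v + v^3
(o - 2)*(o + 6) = o^2 + 4*o - 12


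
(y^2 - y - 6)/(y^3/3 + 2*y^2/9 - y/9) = 9*(y^2 - y - 6)/(y*(3*y^2 + 2*y - 1))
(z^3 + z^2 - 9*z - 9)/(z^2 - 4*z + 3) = (z^2 + 4*z + 3)/(z - 1)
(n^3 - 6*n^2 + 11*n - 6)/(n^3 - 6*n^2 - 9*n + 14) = (n^2 - 5*n + 6)/(n^2 - 5*n - 14)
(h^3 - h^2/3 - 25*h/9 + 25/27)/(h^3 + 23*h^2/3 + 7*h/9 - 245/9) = (9*h^2 + 12*h - 5)/(3*(3*h^2 + 28*h + 49))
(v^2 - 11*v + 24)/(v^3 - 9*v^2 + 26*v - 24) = (v - 8)/(v^2 - 6*v + 8)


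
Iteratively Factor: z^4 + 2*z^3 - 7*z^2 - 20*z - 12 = (z + 2)*(z^3 - 7*z - 6) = (z + 2)^2*(z^2 - 2*z - 3) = (z + 1)*(z + 2)^2*(z - 3)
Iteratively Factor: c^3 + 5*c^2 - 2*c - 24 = (c - 2)*(c^2 + 7*c + 12) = (c - 2)*(c + 4)*(c + 3)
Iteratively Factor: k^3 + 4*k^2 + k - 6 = (k + 2)*(k^2 + 2*k - 3) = (k - 1)*(k + 2)*(k + 3)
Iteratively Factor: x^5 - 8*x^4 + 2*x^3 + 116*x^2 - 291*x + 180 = (x - 1)*(x^4 - 7*x^3 - 5*x^2 + 111*x - 180) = (x - 3)*(x - 1)*(x^3 - 4*x^2 - 17*x + 60) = (x - 5)*(x - 3)*(x - 1)*(x^2 + x - 12) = (x - 5)*(x - 3)^2*(x - 1)*(x + 4)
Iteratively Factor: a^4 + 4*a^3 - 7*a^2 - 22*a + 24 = (a - 2)*(a^3 + 6*a^2 + 5*a - 12) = (a - 2)*(a + 4)*(a^2 + 2*a - 3) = (a - 2)*(a - 1)*(a + 4)*(a + 3)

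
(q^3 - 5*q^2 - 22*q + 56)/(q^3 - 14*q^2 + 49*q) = (q^2 + 2*q - 8)/(q*(q - 7))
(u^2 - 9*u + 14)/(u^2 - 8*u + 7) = (u - 2)/(u - 1)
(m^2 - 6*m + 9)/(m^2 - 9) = (m - 3)/(m + 3)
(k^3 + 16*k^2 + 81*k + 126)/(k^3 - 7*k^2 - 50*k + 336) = (k^2 + 9*k + 18)/(k^2 - 14*k + 48)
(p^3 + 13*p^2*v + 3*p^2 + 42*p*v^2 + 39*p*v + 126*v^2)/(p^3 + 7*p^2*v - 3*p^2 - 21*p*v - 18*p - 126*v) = (p + 6*v)/(p - 6)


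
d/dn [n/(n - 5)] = -5/(n - 5)^2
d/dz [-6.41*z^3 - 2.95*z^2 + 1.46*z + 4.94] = -19.23*z^2 - 5.9*z + 1.46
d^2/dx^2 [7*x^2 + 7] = 14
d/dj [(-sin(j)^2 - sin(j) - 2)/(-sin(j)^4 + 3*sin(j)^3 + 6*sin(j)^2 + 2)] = 2*(-sin(j)^5 - sin(j)^3 + 12*sin(j)^2 + 10*sin(j) - 1)*cos(j)/(sin(j)^4 - 3*sin(j)^3 - 6*sin(j)^2 - 2)^2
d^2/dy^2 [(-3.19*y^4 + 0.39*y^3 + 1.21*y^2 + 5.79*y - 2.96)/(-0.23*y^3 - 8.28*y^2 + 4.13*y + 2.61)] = (4.44089209850063e-16*y^8 + 444.820368*y^6 - 647.089866*y^5 - 161.147172*y^4 - 287.623434000001*y^3 + 1237.667334*y^2 - 1363.366242*y + 337.251796)/(0.012167*y^9 + 1.314036*y^8 + 46.649865*y^7 + 520.058313*y^6 - 867.492219*y^5 - 98.243442*y^4 + 469.770976*y^3 + 35.657037*y^2 - 84.401919*y - 17.779581)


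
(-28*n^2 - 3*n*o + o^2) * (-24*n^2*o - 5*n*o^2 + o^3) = 672*n^4*o + 212*n^3*o^2 - 37*n^2*o^3 - 8*n*o^4 + o^5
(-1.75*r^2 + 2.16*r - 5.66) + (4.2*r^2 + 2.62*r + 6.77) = 2.45*r^2 + 4.78*r + 1.11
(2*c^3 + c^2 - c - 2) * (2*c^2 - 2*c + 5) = 4*c^5 - 2*c^4 + 6*c^3 + 3*c^2 - c - 10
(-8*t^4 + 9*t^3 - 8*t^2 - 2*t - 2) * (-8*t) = 64*t^5 - 72*t^4 + 64*t^3 + 16*t^2 + 16*t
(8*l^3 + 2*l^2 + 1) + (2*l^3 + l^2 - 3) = 10*l^3 + 3*l^2 - 2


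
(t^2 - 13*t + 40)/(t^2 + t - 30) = (t - 8)/(t + 6)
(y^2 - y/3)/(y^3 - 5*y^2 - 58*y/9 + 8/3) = 3*y/(3*y^2 - 14*y - 24)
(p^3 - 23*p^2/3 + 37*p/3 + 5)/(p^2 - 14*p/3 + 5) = (3*p^2 - 14*p - 5)/(3*p - 5)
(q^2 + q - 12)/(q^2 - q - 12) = (-q^2 - q + 12)/(-q^2 + q + 12)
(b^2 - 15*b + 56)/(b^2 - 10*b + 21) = (b - 8)/(b - 3)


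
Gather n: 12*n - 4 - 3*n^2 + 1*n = -3*n^2 + 13*n - 4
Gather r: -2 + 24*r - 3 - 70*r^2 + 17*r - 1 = -70*r^2 + 41*r - 6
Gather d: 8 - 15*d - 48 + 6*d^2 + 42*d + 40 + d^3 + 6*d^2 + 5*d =d^3 + 12*d^2 + 32*d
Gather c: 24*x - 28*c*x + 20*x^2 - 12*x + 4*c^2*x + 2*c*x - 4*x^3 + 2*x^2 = 4*c^2*x - 26*c*x - 4*x^3 + 22*x^2 + 12*x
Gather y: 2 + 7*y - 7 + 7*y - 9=14*y - 14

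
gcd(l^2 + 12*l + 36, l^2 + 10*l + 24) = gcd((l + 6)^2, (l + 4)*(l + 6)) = l + 6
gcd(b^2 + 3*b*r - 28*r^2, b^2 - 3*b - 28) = 1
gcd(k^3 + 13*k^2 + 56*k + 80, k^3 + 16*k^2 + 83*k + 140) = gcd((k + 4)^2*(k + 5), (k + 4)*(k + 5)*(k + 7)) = k^2 + 9*k + 20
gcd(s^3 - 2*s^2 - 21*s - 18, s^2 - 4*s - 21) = s + 3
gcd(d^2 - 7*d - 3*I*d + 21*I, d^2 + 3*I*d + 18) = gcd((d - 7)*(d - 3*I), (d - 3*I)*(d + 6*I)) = d - 3*I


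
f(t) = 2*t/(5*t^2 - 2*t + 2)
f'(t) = 2*t*(2 - 10*t)/(5*t^2 - 2*t + 2)^2 + 2/(5*t^2 - 2*t + 2)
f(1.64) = 0.27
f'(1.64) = -0.15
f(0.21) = 0.23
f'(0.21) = 1.10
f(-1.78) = -0.17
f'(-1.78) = -0.06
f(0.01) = 0.01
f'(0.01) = 1.02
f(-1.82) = -0.16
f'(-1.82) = -0.06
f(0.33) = 0.35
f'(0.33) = 0.82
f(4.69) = 0.09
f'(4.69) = -0.02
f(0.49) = 0.44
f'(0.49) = 0.32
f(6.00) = 0.07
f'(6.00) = -0.01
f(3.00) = 0.15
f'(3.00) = -0.05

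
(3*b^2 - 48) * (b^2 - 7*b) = 3*b^4 - 21*b^3 - 48*b^2 + 336*b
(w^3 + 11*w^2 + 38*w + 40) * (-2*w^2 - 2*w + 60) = -2*w^5 - 24*w^4 - 38*w^3 + 504*w^2 + 2200*w + 2400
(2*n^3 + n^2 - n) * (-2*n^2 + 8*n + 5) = -4*n^5 + 14*n^4 + 20*n^3 - 3*n^2 - 5*n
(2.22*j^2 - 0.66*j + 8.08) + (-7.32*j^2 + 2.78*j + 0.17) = -5.1*j^2 + 2.12*j + 8.25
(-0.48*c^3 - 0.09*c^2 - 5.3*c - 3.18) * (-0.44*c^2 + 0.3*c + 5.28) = 0.2112*c^5 - 0.1044*c^4 - 0.2294*c^3 - 0.666*c^2 - 28.938*c - 16.7904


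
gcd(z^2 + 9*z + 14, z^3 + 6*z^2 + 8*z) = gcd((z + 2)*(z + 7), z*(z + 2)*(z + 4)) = z + 2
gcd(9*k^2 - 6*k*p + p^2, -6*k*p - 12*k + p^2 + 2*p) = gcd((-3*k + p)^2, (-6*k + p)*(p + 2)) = 1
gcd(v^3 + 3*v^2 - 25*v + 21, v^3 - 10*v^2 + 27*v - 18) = v^2 - 4*v + 3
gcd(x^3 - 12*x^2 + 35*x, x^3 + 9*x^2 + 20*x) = x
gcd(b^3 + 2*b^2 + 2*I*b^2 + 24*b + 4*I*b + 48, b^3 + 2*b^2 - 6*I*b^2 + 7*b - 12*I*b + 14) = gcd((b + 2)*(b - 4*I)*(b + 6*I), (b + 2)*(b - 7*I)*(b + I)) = b + 2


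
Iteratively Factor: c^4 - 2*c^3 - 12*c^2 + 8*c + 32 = (c - 4)*(c^3 + 2*c^2 - 4*c - 8) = (c - 4)*(c + 2)*(c^2 - 4) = (c - 4)*(c + 2)^2*(c - 2)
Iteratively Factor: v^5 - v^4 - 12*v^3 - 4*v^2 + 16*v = (v)*(v^4 - v^3 - 12*v^2 - 4*v + 16) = v*(v - 4)*(v^3 + 3*v^2 - 4) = v*(v - 4)*(v + 2)*(v^2 + v - 2) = v*(v - 4)*(v + 2)^2*(v - 1)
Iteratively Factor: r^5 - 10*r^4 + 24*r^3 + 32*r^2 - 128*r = (r - 4)*(r^4 - 6*r^3 + 32*r) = (r - 4)*(r + 2)*(r^3 - 8*r^2 + 16*r) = (r - 4)^2*(r + 2)*(r^2 - 4*r) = (r - 4)^3*(r + 2)*(r)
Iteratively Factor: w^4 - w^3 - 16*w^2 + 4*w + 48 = (w + 3)*(w^3 - 4*w^2 - 4*w + 16) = (w + 2)*(w + 3)*(w^2 - 6*w + 8) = (w - 2)*(w + 2)*(w + 3)*(w - 4)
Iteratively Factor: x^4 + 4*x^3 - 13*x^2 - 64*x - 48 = (x + 3)*(x^3 + x^2 - 16*x - 16) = (x + 1)*(x + 3)*(x^2 - 16) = (x - 4)*(x + 1)*(x + 3)*(x + 4)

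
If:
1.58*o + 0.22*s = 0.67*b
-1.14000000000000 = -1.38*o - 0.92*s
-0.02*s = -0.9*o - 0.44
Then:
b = -0.43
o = -0.45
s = 1.91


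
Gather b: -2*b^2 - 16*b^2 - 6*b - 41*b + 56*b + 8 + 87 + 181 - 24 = -18*b^2 + 9*b + 252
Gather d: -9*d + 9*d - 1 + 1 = 0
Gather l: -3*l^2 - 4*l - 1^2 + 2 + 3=-3*l^2 - 4*l + 4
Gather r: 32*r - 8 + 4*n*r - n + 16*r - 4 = -n + r*(4*n + 48) - 12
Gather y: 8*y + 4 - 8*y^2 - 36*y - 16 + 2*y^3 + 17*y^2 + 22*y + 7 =2*y^3 + 9*y^2 - 6*y - 5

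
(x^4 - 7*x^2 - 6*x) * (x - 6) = x^5 - 6*x^4 - 7*x^3 + 36*x^2 + 36*x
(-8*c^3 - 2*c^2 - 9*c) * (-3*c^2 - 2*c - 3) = 24*c^5 + 22*c^4 + 55*c^3 + 24*c^2 + 27*c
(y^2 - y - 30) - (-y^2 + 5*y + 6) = 2*y^2 - 6*y - 36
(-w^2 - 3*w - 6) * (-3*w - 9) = 3*w^3 + 18*w^2 + 45*w + 54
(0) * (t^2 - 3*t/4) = 0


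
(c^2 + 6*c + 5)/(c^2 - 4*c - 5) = (c + 5)/(c - 5)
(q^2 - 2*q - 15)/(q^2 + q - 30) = (q + 3)/(q + 6)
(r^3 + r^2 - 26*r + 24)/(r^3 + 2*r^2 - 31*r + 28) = (r + 6)/(r + 7)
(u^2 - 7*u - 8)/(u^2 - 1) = (u - 8)/(u - 1)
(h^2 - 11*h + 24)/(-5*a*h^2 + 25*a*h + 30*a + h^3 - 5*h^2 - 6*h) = (-h^2 + 11*h - 24)/(5*a*h^2 - 25*a*h - 30*a - h^3 + 5*h^2 + 6*h)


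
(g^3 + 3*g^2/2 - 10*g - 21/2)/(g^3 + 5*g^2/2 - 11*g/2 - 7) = (g - 3)/(g - 2)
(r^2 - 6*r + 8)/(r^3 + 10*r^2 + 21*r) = (r^2 - 6*r + 8)/(r*(r^2 + 10*r + 21))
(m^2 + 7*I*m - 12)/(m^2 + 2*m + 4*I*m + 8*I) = (m + 3*I)/(m + 2)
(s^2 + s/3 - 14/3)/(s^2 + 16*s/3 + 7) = (s - 2)/(s + 3)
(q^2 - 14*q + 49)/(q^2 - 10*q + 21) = (q - 7)/(q - 3)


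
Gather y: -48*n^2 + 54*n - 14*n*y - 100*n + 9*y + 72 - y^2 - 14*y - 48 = -48*n^2 - 46*n - y^2 + y*(-14*n - 5) + 24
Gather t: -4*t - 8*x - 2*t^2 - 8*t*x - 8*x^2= -2*t^2 + t*(-8*x - 4) - 8*x^2 - 8*x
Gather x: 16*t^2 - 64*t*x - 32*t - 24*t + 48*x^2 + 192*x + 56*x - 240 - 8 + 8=16*t^2 - 56*t + 48*x^2 + x*(248 - 64*t) - 240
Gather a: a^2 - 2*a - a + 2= a^2 - 3*a + 2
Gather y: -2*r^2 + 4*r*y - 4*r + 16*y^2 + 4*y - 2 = -2*r^2 - 4*r + 16*y^2 + y*(4*r + 4) - 2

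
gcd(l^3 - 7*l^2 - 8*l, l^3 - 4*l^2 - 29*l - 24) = l^2 - 7*l - 8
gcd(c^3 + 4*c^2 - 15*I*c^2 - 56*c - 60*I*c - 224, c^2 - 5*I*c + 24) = c - 8*I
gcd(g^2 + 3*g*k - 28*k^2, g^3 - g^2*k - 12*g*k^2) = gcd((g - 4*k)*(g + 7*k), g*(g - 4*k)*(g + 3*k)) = g - 4*k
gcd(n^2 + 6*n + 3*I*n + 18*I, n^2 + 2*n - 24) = n + 6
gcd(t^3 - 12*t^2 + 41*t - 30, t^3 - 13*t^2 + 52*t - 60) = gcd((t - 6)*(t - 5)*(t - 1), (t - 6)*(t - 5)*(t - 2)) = t^2 - 11*t + 30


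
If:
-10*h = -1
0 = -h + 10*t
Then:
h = 1/10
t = 1/100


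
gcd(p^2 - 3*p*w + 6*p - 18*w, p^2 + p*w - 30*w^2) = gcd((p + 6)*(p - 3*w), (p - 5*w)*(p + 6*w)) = 1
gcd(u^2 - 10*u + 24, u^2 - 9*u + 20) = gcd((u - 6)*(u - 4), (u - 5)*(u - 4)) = u - 4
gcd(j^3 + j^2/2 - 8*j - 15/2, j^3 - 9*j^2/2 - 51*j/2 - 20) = j^2 + 7*j/2 + 5/2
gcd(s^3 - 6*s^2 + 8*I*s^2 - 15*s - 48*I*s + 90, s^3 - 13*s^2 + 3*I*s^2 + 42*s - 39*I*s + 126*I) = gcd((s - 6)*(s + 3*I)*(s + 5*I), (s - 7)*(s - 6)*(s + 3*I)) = s^2 + s*(-6 + 3*I) - 18*I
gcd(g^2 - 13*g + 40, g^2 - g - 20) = g - 5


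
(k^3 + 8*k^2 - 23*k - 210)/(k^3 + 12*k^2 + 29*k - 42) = (k - 5)/(k - 1)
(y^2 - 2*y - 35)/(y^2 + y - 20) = (y - 7)/(y - 4)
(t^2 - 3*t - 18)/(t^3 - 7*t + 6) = (t - 6)/(t^2 - 3*t + 2)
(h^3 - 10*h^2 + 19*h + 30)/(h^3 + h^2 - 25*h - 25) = (h - 6)/(h + 5)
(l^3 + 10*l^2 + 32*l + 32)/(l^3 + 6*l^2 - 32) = (l + 2)/(l - 2)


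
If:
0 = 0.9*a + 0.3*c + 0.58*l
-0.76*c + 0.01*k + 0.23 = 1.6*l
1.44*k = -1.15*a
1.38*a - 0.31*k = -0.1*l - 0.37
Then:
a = -0.16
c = 2.54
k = 0.13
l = -1.06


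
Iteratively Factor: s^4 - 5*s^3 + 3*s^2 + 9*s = (s - 3)*(s^3 - 2*s^2 - 3*s) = (s - 3)*(s + 1)*(s^2 - 3*s) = (s - 3)^2*(s + 1)*(s)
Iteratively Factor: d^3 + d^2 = (d + 1)*(d^2) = d*(d + 1)*(d)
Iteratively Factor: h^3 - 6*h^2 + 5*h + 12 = (h - 4)*(h^2 - 2*h - 3) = (h - 4)*(h - 3)*(h + 1)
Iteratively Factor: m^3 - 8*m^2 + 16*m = (m)*(m^2 - 8*m + 16) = m*(m - 4)*(m - 4)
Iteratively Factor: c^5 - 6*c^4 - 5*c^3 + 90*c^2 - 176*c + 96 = (c - 1)*(c^4 - 5*c^3 - 10*c^2 + 80*c - 96) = (c - 1)*(c + 4)*(c^3 - 9*c^2 + 26*c - 24) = (c - 2)*(c - 1)*(c + 4)*(c^2 - 7*c + 12) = (c - 3)*(c - 2)*(c - 1)*(c + 4)*(c - 4)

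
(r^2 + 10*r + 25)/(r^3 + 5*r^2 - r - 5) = (r + 5)/(r^2 - 1)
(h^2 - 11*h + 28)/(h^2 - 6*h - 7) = (h - 4)/(h + 1)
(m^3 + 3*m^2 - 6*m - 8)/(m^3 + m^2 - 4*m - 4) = (m + 4)/(m + 2)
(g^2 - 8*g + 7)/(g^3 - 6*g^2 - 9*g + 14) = 1/(g + 2)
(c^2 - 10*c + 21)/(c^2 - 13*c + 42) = (c - 3)/(c - 6)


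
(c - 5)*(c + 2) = c^2 - 3*c - 10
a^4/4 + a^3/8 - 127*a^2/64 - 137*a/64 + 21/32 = (a/4 + 1/2)*(a - 3)*(a - 1/4)*(a + 7/4)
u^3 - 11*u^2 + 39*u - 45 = (u - 5)*(u - 3)^2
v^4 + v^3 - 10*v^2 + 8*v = v*(v - 2)*(v - 1)*(v + 4)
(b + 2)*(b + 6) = b^2 + 8*b + 12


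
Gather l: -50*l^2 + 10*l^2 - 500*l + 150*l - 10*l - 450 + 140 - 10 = -40*l^2 - 360*l - 320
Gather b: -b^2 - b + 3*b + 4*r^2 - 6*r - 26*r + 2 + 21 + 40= -b^2 + 2*b + 4*r^2 - 32*r + 63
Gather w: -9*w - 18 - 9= -9*w - 27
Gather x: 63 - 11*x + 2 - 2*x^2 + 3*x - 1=-2*x^2 - 8*x + 64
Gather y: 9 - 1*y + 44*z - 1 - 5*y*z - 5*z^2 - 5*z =y*(-5*z - 1) - 5*z^2 + 39*z + 8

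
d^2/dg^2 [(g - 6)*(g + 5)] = 2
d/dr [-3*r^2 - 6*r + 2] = -6*r - 6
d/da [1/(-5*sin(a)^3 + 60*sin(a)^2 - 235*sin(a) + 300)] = (3*sin(a)^2 - 24*sin(a) + 47)*cos(a)/(5*(sin(a)^3 - 12*sin(a)^2 + 47*sin(a) - 60)^2)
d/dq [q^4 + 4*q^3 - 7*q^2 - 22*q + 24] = 4*q^3 + 12*q^2 - 14*q - 22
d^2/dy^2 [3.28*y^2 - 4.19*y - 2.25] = 6.56000000000000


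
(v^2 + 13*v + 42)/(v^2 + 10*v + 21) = (v + 6)/(v + 3)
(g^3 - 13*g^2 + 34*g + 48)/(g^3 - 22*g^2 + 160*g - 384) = (g + 1)/(g - 8)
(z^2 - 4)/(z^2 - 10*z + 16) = (z + 2)/(z - 8)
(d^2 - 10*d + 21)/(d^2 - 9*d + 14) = (d - 3)/(d - 2)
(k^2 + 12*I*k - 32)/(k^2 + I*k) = (k^2 + 12*I*k - 32)/(k*(k + I))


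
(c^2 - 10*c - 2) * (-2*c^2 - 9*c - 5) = -2*c^4 + 11*c^3 + 89*c^2 + 68*c + 10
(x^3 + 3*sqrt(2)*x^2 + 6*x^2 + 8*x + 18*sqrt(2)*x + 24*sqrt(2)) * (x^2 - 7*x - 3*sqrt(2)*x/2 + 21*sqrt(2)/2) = x^5 - x^4 + 3*sqrt(2)*x^4/2 - 43*x^3 - 3*sqrt(2)*x^3/2 - 51*sqrt(2)*x^2 - 47*x^2 - 84*sqrt(2)*x + 306*x + 504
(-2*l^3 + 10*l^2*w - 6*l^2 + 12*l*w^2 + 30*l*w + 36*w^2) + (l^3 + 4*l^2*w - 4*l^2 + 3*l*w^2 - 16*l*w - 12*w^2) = -l^3 + 14*l^2*w - 10*l^2 + 15*l*w^2 + 14*l*w + 24*w^2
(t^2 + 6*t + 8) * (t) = t^3 + 6*t^2 + 8*t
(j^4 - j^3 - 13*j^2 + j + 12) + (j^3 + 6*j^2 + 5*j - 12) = j^4 - 7*j^2 + 6*j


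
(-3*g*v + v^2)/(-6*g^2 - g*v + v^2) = v/(2*g + v)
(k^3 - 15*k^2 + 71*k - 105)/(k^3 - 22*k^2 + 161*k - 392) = (k^2 - 8*k + 15)/(k^2 - 15*k + 56)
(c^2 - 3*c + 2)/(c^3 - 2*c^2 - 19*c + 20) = (c - 2)/(c^2 - c - 20)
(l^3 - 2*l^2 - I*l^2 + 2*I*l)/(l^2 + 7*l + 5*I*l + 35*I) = l*(l^2 - l*(2 + I) + 2*I)/(l^2 + l*(7 + 5*I) + 35*I)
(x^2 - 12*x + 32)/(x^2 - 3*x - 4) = (x - 8)/(x + 1)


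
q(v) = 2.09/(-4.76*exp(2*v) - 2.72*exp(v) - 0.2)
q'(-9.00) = 0.02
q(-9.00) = -10.43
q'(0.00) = 0.43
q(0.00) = -0.27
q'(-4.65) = 1.10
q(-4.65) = -9.23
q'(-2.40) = 2.88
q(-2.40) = -4.30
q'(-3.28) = 2.53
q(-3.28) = -6.76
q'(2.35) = 0.01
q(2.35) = -0.00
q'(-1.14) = 1.59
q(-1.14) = -1.34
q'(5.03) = 0.00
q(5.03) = -0.00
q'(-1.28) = 1.78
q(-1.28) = -1.58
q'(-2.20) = 2.79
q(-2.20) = -3.73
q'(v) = 2.09*(9.52*exp(2*v) + 2.72*exp(v))/(-4.76*exp(2*v) - 2.72*exp(v) - 0.2)^2 = (19.8968*exp(v) + 5.6848)*exp(v)/(4.76*exp(2*v) + 2.72*exp(v) + 0.2)^2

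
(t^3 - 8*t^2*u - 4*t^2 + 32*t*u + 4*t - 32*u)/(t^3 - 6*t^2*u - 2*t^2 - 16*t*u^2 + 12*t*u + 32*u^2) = (t - 2)/(t + 2*u)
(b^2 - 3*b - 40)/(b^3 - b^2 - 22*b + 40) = (b - 8)/(b^2 - 6*b + 8)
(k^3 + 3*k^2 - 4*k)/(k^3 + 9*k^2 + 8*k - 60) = k*(k^2 + 3*k - 4)/(k^3 + 9*k^2 + 8*k - 60)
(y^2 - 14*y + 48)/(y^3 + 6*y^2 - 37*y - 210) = (y - 8)/(y^2 + 12*y + 35)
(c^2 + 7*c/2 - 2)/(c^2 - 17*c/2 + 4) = (c + 4)/(c - 8)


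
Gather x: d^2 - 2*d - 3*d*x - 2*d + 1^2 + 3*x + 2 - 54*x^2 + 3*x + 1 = d^2 - 4*d - 54*x^2 + x*(6 - 3*d) + 4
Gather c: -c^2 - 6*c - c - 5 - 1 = -c^2 - 7*c - 6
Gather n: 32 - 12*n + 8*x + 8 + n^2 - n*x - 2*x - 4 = n^2 + n*(-x - 12) + 6*x + 36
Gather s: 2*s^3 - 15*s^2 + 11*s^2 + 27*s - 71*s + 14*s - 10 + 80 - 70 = 2*s^3 - 4*s^2 - 30*s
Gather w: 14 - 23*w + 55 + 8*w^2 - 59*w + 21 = 8*w^2 - 82*w + 90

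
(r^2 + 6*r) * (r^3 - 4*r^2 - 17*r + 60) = r^5 + 2*r^4 - 41*r^3 - 42*r^2 + 360*r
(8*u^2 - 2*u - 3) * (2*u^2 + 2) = 16*u^4 - 4*u^3 + 10*u^2 - 4*u - 6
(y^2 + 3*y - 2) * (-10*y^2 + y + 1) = -10*y^4 - 29*y^3 + 24*y^2 + y - 2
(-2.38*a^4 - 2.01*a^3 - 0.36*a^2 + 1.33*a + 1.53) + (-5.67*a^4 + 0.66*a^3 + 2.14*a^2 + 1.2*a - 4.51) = -8.05*a^4 - 1.35*a^3 + 1.78*a^2 + 2.53*a - 2.98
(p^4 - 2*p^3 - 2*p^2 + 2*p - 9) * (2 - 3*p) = -3*p^5 + 8*p^4 + 2*p^3 - 10*p^2 + 31*p - 18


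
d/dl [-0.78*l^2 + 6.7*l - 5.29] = 6.7 - 1.56*l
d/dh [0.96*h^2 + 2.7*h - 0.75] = 1.92*h + 2.7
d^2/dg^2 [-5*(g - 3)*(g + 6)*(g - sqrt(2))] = -30*g - 30 + 10*sqrt(2)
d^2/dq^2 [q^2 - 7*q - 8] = 2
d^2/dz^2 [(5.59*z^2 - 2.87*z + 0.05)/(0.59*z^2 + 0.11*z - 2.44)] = (-2.723676*z^3 + 48.388614*z^2 - 24.770442*z + 65.165802)/(0.205379*z^6 + 0.114873*z^5 - 2.526675*z^4 - 0.948805*z^3 + 10.4493*z^2 + 1.964688*z - 14.526784)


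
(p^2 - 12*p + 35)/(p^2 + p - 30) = (p - 7)/(p + 6)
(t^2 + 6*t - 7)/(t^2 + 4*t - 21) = (t - 1)/(t - 3)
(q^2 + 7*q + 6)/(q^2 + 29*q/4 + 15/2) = 4*(q + 1)/(4*q + 5)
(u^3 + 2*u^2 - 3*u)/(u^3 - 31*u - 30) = u*(-u^2 - 2*u + 3)/(-u^3 + 31*u + 30)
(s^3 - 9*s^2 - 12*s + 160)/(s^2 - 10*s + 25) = (s^2 - 4*s - 32)/(s - 5)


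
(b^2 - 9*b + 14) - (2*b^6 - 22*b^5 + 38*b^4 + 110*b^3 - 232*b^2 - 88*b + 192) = -2*b^6 + 22*b^5 - 38*b^4 - 110*b^3 + 233*b^2 + 79*b - 178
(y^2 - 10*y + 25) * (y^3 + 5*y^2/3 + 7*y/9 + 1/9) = y^5 - 25*y^4/3 + 82*y^3/9 + 34*y^2 + 55*y/3 + 25/9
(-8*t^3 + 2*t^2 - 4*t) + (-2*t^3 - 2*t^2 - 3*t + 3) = -10*t^3 - 7*t + 3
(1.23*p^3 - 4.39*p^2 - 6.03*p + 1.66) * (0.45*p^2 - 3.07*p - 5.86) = 0.5535*p^5 - 5.7516*p^4 + 3.556*p^3 + 44.9845*p^2 + 30.2396*p - 9.7276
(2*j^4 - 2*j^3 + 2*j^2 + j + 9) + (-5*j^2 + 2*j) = 2*j^4 - 2*j^3 - 3*j^2 + 3*j + 9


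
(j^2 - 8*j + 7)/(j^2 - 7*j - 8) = (-j^2 + 8*j - 7)/(-j^2 + 7*j + 8)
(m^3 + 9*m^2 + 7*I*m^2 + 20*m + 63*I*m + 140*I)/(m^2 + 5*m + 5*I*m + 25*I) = (m^2 + m*(4 + 7*I) + 28*I)/(m + 5*I)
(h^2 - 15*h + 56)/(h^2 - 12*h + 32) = (h - 7)/(h - 4)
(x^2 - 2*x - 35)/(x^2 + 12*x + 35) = (x - 7)/(x + 7)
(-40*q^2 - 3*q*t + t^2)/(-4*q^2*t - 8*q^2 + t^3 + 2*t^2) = (40*q^2 + 3*q*t - t^2)/(4*q^2*t + 8*q^2 - t^3 - 2*t^2)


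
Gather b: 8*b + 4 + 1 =8*b + 5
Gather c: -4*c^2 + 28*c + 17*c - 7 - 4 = -4*c^2 + 45*c - 11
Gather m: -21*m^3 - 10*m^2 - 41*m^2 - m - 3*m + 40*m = -21*m^3 - 51*m^2 + 36*m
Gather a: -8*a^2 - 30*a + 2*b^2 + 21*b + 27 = -8*a^2 - 30*a + 2*b^2 + 21*b + 27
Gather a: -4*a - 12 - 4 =-4*a - 16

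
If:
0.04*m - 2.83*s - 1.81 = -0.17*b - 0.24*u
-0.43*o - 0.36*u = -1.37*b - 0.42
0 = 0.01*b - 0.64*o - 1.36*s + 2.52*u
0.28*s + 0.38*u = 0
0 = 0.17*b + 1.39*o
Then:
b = -0.29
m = 45.89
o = 0.04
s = -0.01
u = 0.01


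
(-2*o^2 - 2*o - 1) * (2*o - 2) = -4*o^3 + 2*o + 2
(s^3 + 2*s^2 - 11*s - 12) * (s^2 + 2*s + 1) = s^5 + 4*s^4 - 6*s^3 - 32*s^2 - 35*s - 12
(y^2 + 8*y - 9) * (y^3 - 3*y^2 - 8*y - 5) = y^5 + 5*y^4 - 41*y^3 - 42*y^2 + 32*y + 45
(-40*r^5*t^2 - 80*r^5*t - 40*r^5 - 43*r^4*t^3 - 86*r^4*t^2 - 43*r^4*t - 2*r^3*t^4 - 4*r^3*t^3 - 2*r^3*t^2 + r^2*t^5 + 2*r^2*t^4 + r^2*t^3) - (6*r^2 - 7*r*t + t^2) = -40*r^5*t^2 - 80*r^5*t - 40*r^5 - 43*r^4*t^3 - 86*r^4*t^2 - 43*r^4*t - 2*r^3*t^4 - 4*r^3*t^3 - 2*r^3*t^2 + r^2*t^5 + 2*r^2*t^4 + r^2*t^3 - 6*r^2 + 7*r*t - t^2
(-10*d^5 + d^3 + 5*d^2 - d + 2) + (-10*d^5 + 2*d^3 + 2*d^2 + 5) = -20*d^5 + 3*d^3 + 7*d^2 - d + 7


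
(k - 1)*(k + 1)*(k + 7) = k^3 + 7*k^2 - k - 7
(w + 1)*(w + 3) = w^2 + 4*w + 3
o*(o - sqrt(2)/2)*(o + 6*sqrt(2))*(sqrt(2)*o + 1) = sqrt(2)*o^4 + 12*o^3 - sqrt(2)*o^2/2 - 6*o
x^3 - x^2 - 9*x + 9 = (x - 3)*(x - 1)*(x + 3)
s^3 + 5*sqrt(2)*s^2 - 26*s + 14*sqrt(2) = (s - sqrt(2))^2*(s + 7*sqrt(2))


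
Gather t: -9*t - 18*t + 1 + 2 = 3 - 27*t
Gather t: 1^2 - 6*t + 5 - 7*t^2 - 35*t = -7*t^2 - 41*t + 6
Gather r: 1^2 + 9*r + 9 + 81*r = 90*r + 10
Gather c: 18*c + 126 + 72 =18*c + 198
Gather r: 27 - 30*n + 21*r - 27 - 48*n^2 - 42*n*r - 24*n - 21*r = -48*n^2 - 42*n*r - 54*n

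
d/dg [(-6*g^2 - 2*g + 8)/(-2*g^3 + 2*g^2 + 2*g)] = (-3*g^4 - 2*g^3 + 10*g^2 - 8*g - 4)/(g^2*(g^4 - 2*g^3 - g^2 + 2*g + 1))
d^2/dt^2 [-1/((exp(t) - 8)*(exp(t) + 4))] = 4*(-exp(3*t) + 3*exp(2*t) - 36*exp(t) + 32)*exp(t)/(exp(6*t) - 12*exp(5*t) - 48*exp(4*t) + 704*exp(3*t) + 1536*exp(2*t) - 12288*exp(t) - 32768)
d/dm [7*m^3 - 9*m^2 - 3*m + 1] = 21*m^2 - 18*m - 3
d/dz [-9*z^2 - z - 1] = -18*z - 1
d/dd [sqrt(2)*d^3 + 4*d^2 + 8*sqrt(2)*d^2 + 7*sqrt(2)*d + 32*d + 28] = 3*sqrt(2)*d^2 + 8*d + 16*sqrt(2)*d + 7*sqrt(2) + 32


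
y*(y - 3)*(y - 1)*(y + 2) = y^4 - 2*y^3 - 5*y^2 + 6*y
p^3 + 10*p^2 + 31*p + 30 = (p + 2)*(p + 3)*(p + 5)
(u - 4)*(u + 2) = u^2 - 2*u - 8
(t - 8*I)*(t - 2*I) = t^2 - 10*I*t - 16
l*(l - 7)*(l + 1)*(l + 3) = l^4 - 3*l^3 - 25*l^2 - 21*l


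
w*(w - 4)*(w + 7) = w^3 + 3*w^2 - 28*w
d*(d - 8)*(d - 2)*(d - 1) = d^4 - 11*d^3 + 26*d^2 - 16*d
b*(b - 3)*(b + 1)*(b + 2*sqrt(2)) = b^4 - 2*b^3 + 2*sqrt(2)*b^3 - 4*sqrt(2)*b^2 - 3*b^2 - 6*sqrt(2)*b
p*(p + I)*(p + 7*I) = p^3 + 8*I*p^2 - 7*p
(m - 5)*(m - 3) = m^2 - 8*m + 15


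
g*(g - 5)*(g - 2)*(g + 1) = g^4 - 6*g^3 + 3*g^2 + 10*g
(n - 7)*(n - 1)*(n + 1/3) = n^3 - 23*n^2/3 + 13*n/3 + 7/3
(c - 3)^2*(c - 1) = c^3 - 7*c^2 + 15*c - 9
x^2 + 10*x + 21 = (x + 3)*(x + 7)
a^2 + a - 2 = (a - 1)*(a + 2)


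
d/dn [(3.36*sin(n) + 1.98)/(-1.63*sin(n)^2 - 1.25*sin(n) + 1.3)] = (5.4768*sin(n)^2 + 6.4548*sin(n) + 6.843)*cos(n)/(2.6569*sin(n)^4 + 4.075*sin(n)^3 - 2.6755*sin(n)^2 - 3.25*sin(n) + 1.69)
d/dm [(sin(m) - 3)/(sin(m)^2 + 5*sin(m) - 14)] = (6*sin(m) + cos(m)^2)*cos(m)/(sin(m)^2 + 5*sin(m) - 14)^2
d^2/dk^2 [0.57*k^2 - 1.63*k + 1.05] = 1.14000000000000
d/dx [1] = 0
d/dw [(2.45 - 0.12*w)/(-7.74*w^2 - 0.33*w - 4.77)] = (-0.9288*w^2 + 37.926*w + 1.3809)/(59.9076*w^4 + 5.1084*w^3 + 73.9485*w^2 + 3.1482*w + 22.7529)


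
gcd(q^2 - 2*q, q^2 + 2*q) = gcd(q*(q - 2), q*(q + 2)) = q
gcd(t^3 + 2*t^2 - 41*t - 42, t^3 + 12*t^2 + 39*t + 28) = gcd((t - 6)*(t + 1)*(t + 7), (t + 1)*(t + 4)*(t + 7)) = t^2 + 8*t + 7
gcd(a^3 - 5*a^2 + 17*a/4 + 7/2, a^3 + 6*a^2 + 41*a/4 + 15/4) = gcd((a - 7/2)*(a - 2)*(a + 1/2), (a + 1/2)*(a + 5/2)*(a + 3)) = a + 1/2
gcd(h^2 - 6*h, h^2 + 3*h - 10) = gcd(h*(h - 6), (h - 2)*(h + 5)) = 1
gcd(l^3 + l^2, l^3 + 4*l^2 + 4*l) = l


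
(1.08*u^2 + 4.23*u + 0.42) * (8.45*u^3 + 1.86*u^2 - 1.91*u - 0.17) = 9.126*u^5 + 37.7523*u^4 + 9.354*u^3 - 7.4817*u^2 - 1.5213*u - 0.0714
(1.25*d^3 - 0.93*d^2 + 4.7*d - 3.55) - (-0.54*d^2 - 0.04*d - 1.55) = 1.25*d^3 - 0.39*d^2 + 4.74*d - 2.0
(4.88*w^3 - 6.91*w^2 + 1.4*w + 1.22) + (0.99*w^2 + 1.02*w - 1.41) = 4.88*w^3 - 5.92*w^2 + 2.42*w - 0.19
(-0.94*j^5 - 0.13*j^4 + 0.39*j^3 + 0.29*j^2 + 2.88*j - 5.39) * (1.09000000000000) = -1.0246*j^5 - 0.1417*j^4 + 0.4251*j^3 + 0.3161*j^2 + 3.1392*j - 5.8751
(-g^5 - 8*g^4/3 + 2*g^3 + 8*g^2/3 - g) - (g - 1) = -g^5 - 8*g^4/3 + 2*g^3 + 8*g^2/3 - 2*g + 1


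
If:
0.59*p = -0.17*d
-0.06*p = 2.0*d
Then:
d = 0.00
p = 0.00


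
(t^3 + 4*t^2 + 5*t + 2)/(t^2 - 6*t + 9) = (t^3 + 4*t^2 + 5*t + 2)/(t^2 - 6*t + 9)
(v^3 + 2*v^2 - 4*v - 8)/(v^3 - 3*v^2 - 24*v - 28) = (v - 2)/(v - 7)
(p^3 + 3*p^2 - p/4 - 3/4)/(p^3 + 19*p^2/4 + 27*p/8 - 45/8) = 2*(4*p^2 - 1)/(8*p^2 + 14*p - 15)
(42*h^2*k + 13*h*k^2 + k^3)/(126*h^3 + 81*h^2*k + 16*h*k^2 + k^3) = k/(3*h + k)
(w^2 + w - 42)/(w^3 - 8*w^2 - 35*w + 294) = (w^2 + w - 42)/(w^3 - 8*w^2 - 35*w + 294)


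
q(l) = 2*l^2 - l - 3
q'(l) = 4*l - 1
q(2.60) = 7.92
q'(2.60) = 9.40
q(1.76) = 1.44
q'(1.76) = 6.04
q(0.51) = -2.99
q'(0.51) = 1.04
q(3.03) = 12.33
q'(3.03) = 11.12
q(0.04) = -3.04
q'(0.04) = -0.84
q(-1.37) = 2.12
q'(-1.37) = -6.48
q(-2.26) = 9.48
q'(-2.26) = -10.04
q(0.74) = -2.64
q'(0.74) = 1.96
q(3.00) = 12.00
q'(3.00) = 11.00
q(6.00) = 63.00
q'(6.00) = 23.00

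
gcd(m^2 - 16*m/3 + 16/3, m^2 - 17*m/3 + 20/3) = m - 4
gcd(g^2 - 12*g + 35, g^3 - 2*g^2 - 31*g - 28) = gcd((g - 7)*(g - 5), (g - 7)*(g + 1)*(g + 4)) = g - 7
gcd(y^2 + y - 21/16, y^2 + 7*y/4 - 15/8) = y - 3/4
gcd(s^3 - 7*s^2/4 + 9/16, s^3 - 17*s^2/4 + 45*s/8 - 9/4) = s^2 - 9*s/4 + 9/8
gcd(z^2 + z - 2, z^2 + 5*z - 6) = z - 1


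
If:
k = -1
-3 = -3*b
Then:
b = 1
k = -1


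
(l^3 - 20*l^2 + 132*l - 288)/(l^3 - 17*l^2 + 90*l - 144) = (l - 6)/(l - 3)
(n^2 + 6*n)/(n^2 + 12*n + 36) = n/(n + 6)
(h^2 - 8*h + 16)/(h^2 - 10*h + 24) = (h - 4)/(h - 6)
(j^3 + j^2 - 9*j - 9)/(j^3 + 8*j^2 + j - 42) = (j^2 - 2*j - 3)/(j^2 + 5*j - 14)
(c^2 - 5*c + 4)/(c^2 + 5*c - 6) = (c - 4)/(c + 6)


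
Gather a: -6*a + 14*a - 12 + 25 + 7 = 8*a + 20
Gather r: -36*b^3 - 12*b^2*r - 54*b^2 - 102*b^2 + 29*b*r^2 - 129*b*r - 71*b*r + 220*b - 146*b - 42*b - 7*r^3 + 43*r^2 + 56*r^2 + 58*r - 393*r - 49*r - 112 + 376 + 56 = -36*b^3 - 156*b^2 + 32*b - 7*r^3 + r^2*(29*b + 99) + r*(-12*b^2 - 200*b - 384) + 320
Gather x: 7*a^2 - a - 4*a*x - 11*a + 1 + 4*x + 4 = 7*a^2 - 12*a + x*(4 - 4*a) + 5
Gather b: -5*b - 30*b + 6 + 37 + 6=49 - 35*b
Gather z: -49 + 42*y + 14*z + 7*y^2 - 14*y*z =7*y^2 + 42*y + z*(14 - 14*y) - 49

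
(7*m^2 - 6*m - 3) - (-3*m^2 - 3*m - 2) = 10*m^2 - 3*m - 1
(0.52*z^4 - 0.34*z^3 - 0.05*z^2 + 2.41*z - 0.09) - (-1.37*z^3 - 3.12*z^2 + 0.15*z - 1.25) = 0.52*z^4 + 1.03*z^3 + 3.07*z^2 + 2.26*z + 1.16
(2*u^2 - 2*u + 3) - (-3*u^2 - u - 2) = 5*u^2 - u + 5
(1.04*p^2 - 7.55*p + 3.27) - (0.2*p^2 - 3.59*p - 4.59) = 0.84*p^2 - 3.96*p + 7.86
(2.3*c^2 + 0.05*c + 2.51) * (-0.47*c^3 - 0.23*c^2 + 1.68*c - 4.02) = -1.081*c^5 - 0.5525*c^4 + 2.6728*c^3 - 9.7393*c^2 + 4.0158*c - 10.0902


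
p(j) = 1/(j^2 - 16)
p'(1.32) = -0.01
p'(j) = -2*j/(j^2 - 16)^2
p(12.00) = 0.01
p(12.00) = 0.01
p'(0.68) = -0.01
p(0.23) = -0.06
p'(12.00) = 0.00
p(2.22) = -0.09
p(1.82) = -0.08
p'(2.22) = -0.04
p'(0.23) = -0.00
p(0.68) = -0.06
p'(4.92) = -0.15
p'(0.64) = -0.01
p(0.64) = -0.06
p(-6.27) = 0.04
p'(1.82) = -0.02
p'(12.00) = 0.00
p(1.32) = -0.07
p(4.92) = 0.12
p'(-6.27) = 0.02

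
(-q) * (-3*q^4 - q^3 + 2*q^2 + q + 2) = 3*q^5 + q^4 - 2*q^3 - q^2 - 2*q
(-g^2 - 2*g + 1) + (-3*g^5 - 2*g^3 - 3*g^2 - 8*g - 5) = -3*g^5 - 2*g^3 - 4*g^2 - 10*g - 4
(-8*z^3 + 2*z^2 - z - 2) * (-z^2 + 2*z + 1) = 8*z^5 - 18*z^4 - 3*z^3 + 2*z^2 - 5*z - 2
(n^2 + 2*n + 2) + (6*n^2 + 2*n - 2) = 7*n^2 + 4*n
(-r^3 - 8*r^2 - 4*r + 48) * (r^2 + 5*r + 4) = -r^5 - 13*r^4 - 48*r^3 - 4*r^2 + 224*r + 192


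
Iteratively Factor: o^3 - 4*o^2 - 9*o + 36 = (o - 4)*(o^2 - 9) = (o - 4)*(o - 3)*(o + 3)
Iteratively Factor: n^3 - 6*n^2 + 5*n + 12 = (n - 3)*(n^2 - 3*n - 4) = (n - 4)*(n - 3)*(n + 1)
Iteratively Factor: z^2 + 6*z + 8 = (z + 4)*(z + 2)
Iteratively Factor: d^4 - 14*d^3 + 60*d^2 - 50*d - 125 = (d - 5)*(d^3 - 9*d^2 + 15*d + 25) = (d - 5)*(d + 1)*(d^2 - 10*d + 25) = (d - 5)^2*(d + 1)*(d - 5)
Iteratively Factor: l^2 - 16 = (l - 4)*(l + 4)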